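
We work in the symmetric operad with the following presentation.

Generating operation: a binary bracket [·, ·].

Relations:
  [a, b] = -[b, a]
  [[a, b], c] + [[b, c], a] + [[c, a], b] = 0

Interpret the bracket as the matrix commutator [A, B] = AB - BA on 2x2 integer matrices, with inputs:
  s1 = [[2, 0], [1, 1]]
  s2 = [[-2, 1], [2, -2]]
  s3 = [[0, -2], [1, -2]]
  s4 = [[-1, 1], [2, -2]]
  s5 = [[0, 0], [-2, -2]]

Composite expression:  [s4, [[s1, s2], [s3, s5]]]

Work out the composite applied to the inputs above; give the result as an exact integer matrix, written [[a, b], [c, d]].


[[28, -44], [60, -28]]

[s1, s2] = [[-1, 1], [-2, 1]]
[s3, s5] = [[4, 4], [6, -4]]
[[s1, s2], [s3, s5]] = [[14, -16], [-4, -14]]
[s4, [[s1, s2], [s3, s5]]] = [[28, -44], [60, -28]]


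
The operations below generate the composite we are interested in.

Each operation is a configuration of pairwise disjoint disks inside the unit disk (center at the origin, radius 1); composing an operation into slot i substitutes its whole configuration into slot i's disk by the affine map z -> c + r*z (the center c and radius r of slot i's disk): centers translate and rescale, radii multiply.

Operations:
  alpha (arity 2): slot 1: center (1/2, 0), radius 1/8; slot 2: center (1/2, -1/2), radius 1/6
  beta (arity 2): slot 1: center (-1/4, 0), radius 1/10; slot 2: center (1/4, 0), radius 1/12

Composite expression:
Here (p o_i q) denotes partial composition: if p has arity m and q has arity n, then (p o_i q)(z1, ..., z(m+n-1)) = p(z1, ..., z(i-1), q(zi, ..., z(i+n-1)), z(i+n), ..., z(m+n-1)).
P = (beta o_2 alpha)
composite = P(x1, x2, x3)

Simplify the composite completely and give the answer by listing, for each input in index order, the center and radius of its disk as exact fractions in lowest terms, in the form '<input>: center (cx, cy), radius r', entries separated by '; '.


x1: center (-1/4, 0), radius 1/10; x2: center (7/24, 0), radius 1/96; x3: center (7/24, -1/24), radius 1/72

Each x-disk chains the slot maps above it in beta; radii multiply.
tracing x1 down its 1-map path: center (-1/4, 0), radius 1/10
tracing x2 down its 2-map path: center (7/24, 0), radius 1/96
tracing x3 down its 2-map path: center (7/24, -1/24), radius 1/72


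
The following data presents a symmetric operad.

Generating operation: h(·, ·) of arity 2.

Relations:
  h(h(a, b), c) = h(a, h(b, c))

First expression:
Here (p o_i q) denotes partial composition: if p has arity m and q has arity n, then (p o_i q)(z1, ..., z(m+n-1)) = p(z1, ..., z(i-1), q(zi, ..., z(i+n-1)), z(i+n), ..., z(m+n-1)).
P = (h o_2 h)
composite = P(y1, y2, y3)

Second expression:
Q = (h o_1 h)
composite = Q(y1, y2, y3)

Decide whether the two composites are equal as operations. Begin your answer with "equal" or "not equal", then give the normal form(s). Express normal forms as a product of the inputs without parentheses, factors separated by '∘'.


equal: each reduces to y1 ∘ y2 ∘ y3

Normal form of the first expression: y1 ∘ y2 ∘ y3
Normal form of the second expression: y1 ∘ y2 ∘ y3
Both agree, so they are equal.


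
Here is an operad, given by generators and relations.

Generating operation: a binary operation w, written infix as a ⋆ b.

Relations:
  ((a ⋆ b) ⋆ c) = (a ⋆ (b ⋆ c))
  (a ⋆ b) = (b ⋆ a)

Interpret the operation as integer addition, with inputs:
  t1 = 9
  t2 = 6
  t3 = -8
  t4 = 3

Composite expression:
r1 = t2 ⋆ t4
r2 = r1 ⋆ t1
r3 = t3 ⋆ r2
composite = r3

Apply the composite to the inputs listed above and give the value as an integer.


10


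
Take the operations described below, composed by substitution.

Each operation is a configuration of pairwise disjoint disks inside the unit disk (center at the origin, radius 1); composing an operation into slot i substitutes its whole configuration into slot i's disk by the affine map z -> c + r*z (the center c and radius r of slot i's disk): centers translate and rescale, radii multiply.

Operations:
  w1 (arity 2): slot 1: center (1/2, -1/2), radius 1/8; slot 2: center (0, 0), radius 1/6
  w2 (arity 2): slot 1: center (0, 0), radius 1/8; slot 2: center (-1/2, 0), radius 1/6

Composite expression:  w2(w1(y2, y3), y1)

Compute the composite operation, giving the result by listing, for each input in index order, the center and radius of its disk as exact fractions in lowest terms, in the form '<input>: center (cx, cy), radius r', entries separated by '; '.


y1: center (-1/2, 0), radius 1/6; y2: center (1/16, -1/16), radius 1/64; y3: center (0, 0), radius 1/48


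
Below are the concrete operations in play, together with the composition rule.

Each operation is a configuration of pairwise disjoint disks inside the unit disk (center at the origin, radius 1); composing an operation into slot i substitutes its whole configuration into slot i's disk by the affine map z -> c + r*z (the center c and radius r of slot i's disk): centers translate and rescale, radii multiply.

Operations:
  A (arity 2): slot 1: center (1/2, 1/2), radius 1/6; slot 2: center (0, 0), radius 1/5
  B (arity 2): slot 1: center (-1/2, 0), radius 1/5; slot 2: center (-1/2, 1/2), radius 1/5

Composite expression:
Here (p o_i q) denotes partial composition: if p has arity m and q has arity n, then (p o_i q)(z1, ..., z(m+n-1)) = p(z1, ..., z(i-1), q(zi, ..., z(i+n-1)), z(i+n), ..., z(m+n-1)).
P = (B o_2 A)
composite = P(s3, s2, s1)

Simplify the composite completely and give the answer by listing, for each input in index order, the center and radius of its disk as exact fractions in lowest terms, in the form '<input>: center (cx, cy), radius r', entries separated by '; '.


s1: center (-1/2, 1/2), radius 1/25; s2: center (-2/5, 3/5), radius 1/30; s3: center (-1/2, 0), radius 1/5

Below B, radii multiply path by path; the s-disk centers shift.
for s3, the 1-step affine chain lands on center (-1/2, 0), radius 1/5
for s2, the 2-step affine chain lands on center (-2/5, 3/5), radius 1/30
for s1, the 2-step affine chain lands on center (-1/2, 1/2), radius 1/25


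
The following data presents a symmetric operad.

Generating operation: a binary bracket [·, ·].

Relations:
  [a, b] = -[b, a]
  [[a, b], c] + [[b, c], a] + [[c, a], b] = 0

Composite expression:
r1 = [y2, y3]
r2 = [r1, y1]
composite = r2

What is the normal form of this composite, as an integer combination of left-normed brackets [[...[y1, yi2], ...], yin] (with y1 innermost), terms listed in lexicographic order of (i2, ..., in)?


-[[y1, y2], y3] + [[y1, y3], y2]

Expand each bracket as ab - ba; the y1-initial words give the coefficients.
Composite bracket: [[y2, y3], y1]
Full expansion: 4 signed words from ab - ba (2^2 = 4).
Coefficients come from the y1-initial words:
  sign of y1y2y3 is -1, so it contributes -[[y1, y2], y3]
  sign of y1y3y2 is +1, so it contributes +[[y1, y3], y2]


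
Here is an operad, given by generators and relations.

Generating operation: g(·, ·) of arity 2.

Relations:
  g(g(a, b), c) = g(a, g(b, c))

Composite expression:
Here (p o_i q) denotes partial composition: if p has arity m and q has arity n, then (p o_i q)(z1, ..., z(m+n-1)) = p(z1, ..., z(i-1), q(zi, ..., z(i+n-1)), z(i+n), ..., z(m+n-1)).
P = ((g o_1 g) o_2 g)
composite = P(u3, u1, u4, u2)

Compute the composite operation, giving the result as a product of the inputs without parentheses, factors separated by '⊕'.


u3 ⊕ u1 ⊕ u4 ⊕ u2


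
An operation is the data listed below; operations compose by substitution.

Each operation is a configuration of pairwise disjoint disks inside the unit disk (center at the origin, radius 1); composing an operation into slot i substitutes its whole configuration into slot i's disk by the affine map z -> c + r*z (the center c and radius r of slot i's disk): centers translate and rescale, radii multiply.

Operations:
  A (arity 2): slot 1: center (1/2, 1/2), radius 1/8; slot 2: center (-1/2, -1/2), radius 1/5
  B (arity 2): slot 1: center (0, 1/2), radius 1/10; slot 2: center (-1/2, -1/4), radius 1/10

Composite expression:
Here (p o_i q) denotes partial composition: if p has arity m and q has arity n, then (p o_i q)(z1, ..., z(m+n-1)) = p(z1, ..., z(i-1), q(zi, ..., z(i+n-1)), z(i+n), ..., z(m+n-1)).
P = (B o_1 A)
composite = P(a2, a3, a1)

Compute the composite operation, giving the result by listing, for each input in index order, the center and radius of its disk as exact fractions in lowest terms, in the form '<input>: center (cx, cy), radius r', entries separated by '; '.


a1: center (-1/2, -1/4), radius 1/10; a2: center (1/20, 11/20), radius 1/80; a3: center (-1/20, 9/20), radius 1/50

Follow each a-input down from B: c' goes to c + r*c', radius to r*r'.
tracing a2 down its 2-map path: center (1/20, 11/20), radius 1/80
tracing a3 down its 2-map path: center (-1/20, 9/20), radius 1/50
tracing a1 down its 1-map path: center (-1/2, -1/4), radius 1/10


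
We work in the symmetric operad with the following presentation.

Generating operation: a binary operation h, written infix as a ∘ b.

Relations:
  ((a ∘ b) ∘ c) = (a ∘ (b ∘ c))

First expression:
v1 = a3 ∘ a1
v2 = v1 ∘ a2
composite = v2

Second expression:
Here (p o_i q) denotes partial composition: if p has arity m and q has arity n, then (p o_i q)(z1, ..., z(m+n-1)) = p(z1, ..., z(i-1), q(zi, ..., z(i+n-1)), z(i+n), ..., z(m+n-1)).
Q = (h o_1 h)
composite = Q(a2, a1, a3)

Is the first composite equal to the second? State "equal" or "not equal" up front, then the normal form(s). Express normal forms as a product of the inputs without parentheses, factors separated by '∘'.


The first expression, normalized: a3 ∘ a1 ∘ a2
The second expression, normalized: a2 ∘ a1 ∘ a3
Different reductions; not equal.

not equal; first: a3 ∘ a1 ∘ a2; second: a2 ∘ a1 ∘ a3


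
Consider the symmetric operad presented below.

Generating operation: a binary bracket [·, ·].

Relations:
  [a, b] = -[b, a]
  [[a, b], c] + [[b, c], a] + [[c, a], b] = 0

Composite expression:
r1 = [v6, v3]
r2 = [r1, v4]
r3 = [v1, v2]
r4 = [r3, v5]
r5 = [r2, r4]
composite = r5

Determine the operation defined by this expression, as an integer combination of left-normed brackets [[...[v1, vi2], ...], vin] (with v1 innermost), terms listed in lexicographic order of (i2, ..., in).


Skip Jacobi rewriting: expand, keep v1-initial words, read off terms.
Composite bracket: [[[v6, v3], v4], [[v1, v2], v5]]
Expanding via [a, b] = ab - ba: 32 signed words (2^5 = 32).
Keep just the words that open with v1:
  word v1v2v5v3v6v4 has sign +1, contributing +[[[[[v1, v2], v5], v3], v6], v4]
  word v1v2v5v4v3v6 has sign -1, contributing -[[[[[v1, v2], v5], v4], v3], v6]
  word v1v2v5v4v6v3 has sign +1, contributing +[[[[[v1, v2], v5], v4], v6], v3]
  word v1v2v5v6v3v4 has sign -1, contributing -[[[[[v1, v2], v5], v6], v3], v4]

[[[[[v1, v2], v5], v3], v6], v4] - [[[[[v1, v2], v5], v4], v3], v6] + [[[[[v1, v2], v5], v4], v6], v3] - [[[[[v1, v2], v5], v6], v3], v4]


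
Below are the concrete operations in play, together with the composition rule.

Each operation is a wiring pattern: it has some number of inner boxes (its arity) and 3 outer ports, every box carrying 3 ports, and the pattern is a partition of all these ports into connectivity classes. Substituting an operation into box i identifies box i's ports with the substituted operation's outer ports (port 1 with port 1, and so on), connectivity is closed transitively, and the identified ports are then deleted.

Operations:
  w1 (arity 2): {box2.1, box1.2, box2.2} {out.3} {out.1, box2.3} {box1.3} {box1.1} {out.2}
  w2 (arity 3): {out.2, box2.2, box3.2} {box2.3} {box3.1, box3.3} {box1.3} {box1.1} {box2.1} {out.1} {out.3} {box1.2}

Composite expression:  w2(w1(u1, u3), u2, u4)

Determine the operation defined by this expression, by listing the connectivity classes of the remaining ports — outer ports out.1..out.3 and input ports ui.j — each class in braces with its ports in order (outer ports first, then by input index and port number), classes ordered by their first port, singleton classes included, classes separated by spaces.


{out.1} {out.2, u2.2, u4.2} {out.3} {u1.1} {u1.2, u3.1, u3.2} {u1.3} {u2.1} {u2.3} {u3.3} {u4.1, u4.3}

Treat the ports identified at w2 as solder joints: merge, then drop.
after w1, the pattern on (u1, u3) reads {out.1, u3.3} {out.2} {out.3} {u1.1} {u1.2, u3.1, u3.2} {u1.3} (out.j = its outer ports)
after w2, the pattern on (u1, u3, u2, u4) reads {out.1} {out.2, u2.2, u4.2} {out.3} {u1.1} {u1.2, u3.1, u3.2} {u1.3} {u2.1} {u2.3} {u3.3} {u4.1, u4.3} (out.j = its outer ports)


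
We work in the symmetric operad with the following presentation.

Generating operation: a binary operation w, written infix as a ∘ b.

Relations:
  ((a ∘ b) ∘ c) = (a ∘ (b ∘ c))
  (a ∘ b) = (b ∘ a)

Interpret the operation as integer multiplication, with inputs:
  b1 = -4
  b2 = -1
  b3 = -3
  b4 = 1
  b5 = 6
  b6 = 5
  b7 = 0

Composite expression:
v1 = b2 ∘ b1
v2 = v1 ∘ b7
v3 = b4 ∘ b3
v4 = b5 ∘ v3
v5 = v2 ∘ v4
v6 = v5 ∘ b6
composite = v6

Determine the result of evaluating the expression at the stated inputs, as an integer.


(b2 ∘ b1) = 4
((b2 ∘ b1) ∘ b7) = 0
(b4 ∘ b3) = -3
(b5 ∘ (b4 ∘ b3)) = -18
(((b2 ∘ b1) ∘ b7) ∘ (b5 ∘ (b4 ∘ b3))) = 0
((((b2 ∘ b1) ∘ b7) ∘ (b5 ∘ (b4 ∘ b3))) ∘ b6) = 0

0


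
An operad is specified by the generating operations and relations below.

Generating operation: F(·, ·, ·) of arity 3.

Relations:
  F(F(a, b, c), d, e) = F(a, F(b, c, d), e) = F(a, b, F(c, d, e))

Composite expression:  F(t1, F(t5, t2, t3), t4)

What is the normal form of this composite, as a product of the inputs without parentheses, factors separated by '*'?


t1 * t5 * t2 * t3 * t4

Every regrouping of F is equal, so read the t-inputs in written order.
F(t5, t2, t3) linearizes to t5 * t2 * t3
F(t1, F(t5, t2, t3), t4) linearizes to t1 * t5 * t2 * t3 * t4


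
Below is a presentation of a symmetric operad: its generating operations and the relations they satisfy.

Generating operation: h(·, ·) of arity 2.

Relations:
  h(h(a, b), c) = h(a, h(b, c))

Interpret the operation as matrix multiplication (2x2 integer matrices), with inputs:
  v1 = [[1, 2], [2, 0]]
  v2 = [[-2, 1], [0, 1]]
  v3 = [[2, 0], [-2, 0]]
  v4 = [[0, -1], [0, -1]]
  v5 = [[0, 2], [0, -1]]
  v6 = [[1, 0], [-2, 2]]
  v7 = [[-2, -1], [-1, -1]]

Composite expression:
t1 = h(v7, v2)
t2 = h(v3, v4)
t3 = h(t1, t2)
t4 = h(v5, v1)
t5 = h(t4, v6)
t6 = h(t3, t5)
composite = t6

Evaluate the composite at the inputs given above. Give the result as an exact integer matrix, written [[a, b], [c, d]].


[[28, 0], [16, 0]]


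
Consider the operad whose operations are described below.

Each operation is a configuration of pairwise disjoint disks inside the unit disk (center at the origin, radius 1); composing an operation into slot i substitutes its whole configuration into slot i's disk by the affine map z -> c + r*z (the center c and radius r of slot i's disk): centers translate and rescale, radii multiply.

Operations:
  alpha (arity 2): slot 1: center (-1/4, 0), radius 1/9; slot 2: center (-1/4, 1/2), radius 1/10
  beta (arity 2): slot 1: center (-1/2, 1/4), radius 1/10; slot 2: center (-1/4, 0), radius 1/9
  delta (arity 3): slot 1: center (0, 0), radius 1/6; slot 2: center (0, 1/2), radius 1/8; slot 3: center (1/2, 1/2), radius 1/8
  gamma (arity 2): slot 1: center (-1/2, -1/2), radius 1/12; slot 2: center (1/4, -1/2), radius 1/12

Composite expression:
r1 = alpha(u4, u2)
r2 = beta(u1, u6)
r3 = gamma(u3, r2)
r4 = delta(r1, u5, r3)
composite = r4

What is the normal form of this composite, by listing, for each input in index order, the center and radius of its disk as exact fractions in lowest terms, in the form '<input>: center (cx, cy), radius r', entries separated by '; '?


u1: center (101/192, 169/384), radius 1/960; u2: center (-1/24, 1/12), radius 1/60; u3: center (7/16, 7/16), radius 1/96; u4: center (-1/24, 0), radius 1/54; u5: center (0, 1/2), radius 1/8; u6: center (203/384, 7/16), radius 1/864


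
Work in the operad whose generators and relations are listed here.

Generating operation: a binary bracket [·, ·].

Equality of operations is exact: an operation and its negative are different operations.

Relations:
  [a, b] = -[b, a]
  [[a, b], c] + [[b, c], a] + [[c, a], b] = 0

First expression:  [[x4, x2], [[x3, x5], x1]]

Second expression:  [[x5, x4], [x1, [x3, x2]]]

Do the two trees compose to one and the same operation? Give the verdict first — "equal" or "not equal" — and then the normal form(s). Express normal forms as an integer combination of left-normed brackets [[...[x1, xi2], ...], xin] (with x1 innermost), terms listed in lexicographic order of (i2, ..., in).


The first composite normalizes to -[[[[x1, x3], x5], x2], x4] + [[[[x1, x3], x5], x4], x2] + [[[[x1, x5], x3], x2], x4] - [[[[x1, x5], x3], x4], x2]
The second composite normalizes to -[[[[x1, x2], x3], x4], x5] + [[[[x1, x2], x3], x5], x4] + [[[[x1, x3], x2], x4], x5] - [[[[x1, x3], x2], x5], x4]
No match — not equal.

not equal; first: -[[[[x1, x3], x5], x2], x4] + [[[[x1, x3], x5], x4], x2] + [[[[x1, x5], x3], x2], x4] - [[[[x1, x5], x3], x4], x2]; second: -[[[[x1, x2], x3], x4], x5] + [[[[x1, x2], x3], x5], x4] + [[[[x1, x3], x2], x4], x5] - [[[[x1, x3], x2], x5], x4]


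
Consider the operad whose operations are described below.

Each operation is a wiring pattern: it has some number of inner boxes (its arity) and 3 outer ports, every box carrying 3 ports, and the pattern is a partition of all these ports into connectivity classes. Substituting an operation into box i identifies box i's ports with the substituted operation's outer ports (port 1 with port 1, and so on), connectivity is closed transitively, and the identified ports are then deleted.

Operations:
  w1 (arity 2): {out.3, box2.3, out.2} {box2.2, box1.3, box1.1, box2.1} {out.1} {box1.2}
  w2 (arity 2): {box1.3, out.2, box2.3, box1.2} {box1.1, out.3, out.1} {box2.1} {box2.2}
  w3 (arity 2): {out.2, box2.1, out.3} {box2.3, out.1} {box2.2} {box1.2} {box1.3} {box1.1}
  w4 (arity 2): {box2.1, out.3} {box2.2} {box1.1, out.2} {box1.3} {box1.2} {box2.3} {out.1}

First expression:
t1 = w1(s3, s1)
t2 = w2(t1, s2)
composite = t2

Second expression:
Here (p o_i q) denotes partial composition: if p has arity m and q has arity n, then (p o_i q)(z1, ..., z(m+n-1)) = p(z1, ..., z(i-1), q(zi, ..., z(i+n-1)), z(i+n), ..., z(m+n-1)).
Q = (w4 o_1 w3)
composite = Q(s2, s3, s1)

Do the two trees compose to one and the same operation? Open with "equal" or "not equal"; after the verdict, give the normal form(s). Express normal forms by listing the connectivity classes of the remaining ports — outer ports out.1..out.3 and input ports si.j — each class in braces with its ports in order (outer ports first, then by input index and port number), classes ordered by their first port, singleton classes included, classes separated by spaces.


not equal; first: {out.1, out.3} {out.2, s1.3, s2.3} {s1.1, s1.2, s3.1, s3.3} {s2.1} {s2.2} {s3.2}; second: {out.1} {out.2, s3.3} {out.3, s1.1} {s1.2} {s1.3} {s2.1} {s2.2} {s2.3} {s3.1} {s3.2}

The first expression, normalized: {out.1, out.3} {out.2, s1.3, s2.3} {s1.1, s1.2, s3.1, s3.3} {s2.1} {s2.2} {s3.2}
The second expression, normalized: {out.1} {out.2, s3.3} {out.3, s1.1} {s1.2} {s1.3} {s2.1} {s2.2} {s2.3} {s3.1} {s3.2}
The forms do not match — not equal.


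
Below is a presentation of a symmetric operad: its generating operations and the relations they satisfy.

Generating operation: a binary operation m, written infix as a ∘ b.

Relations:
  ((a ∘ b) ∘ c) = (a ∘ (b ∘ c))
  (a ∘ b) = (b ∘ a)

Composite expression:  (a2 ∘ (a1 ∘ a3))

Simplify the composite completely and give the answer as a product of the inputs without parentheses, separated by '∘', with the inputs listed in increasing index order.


a1 ∘ a2 ∘ a3


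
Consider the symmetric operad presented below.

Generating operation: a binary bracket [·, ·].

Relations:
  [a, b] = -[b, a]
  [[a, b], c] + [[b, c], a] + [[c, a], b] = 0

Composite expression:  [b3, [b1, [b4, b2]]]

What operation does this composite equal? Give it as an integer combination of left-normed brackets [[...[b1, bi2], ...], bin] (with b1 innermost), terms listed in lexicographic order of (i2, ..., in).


[[[b1, b2], b4], b3] - [[[b1, b4], b2], b3]


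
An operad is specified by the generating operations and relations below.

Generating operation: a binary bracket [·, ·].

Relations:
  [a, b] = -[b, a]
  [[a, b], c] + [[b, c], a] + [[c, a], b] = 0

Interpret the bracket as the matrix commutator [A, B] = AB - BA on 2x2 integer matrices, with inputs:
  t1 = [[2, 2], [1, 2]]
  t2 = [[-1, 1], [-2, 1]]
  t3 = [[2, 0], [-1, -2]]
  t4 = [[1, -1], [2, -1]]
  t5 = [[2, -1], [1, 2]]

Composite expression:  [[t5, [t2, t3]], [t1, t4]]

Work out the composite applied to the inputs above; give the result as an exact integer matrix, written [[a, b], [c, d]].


[[-12, -92], [-76, 12]]

[t2, t3] = [[-1, -4], [-10, 1]]
[t5, [t2, t3]] = [[14, -2], [-2, -14]]
[t1, t4] = [[5, -4], [2, -5]]
[[t5, [t2, t3]], [t1, t4]] = [[-12, -92], [-76, 12]]


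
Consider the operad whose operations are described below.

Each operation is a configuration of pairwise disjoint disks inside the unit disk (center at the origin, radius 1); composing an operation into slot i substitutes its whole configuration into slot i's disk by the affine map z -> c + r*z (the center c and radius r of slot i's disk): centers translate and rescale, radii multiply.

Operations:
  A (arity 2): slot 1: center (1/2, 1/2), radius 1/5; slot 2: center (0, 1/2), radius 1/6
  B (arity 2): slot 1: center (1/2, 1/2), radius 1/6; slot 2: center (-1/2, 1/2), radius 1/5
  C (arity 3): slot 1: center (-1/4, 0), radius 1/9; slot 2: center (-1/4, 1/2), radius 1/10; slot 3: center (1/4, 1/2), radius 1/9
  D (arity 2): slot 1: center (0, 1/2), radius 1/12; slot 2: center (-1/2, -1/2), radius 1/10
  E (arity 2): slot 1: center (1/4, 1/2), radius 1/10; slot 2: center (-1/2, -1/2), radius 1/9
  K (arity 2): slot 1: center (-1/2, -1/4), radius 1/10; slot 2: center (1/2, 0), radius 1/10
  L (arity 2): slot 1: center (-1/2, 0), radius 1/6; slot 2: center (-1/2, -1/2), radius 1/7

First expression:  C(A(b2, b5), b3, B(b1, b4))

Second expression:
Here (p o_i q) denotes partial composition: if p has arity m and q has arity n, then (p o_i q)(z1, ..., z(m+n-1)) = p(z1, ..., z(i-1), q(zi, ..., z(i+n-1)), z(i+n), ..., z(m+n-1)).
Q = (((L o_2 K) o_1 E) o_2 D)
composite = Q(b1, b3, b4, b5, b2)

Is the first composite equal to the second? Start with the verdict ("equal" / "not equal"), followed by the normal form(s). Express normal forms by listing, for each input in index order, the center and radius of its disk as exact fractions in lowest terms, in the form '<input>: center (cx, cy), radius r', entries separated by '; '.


not equal; the first gives b1: center (11/36, 5/9), radius 1/54; b2: center (-7/36, 1/18), radius 1/45; b3: center (-1/4, 1/2), radius 1/10; b4: center (7/36, 5/9), radius 1/45; b5: center (-1/4, 1/18), radius 1/54 and the second b1: center (-11/24, 1/12), radius 1/60; b2: center (-3/7, -1/2), radius 1/70; b3: center (-7/12, -2/27), radius 1/648; b4: center (-16/27, -5/54), radius 1/540; b5: center (-4/7, -15/28), radius 1/70

The first expression, normalized: b1: center (11/36, 5/9), radius 1/54; b2: center (-7/36, 1/18), radius 1/45; b3: center (-1/4, 1/2), radius 1/10; b4: center (7/36, 5/9), radius 1/45; b5: center (-1/4, 1/18), radius 1/54
The second expression, normalized: b1: center (-11/24, 1/12), radius 1/60; b2: center (-3/7, -1/2), radius 1/70; b3: center (-7/12, -2/27), radius 1/648; b4: center (-16/27, -5/54), radius 1/540; b5: center (-4/7, -15/28), radius 1/70
They disagree, so not equal.


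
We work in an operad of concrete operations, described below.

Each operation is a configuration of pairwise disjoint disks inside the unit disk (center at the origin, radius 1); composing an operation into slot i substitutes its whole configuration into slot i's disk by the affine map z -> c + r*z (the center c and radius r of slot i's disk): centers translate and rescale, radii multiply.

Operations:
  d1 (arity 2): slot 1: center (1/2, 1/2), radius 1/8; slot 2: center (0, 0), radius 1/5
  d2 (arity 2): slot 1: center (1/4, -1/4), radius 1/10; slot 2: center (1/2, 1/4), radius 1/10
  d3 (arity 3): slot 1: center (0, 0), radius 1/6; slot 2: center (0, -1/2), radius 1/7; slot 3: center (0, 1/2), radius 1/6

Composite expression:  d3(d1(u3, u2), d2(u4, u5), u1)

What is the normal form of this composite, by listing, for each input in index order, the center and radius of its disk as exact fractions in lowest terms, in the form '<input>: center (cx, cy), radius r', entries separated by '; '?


u1: center (0, 1/2), radius 1/6; u2: center (0, 0), radius 1/30; u3: center (1/12, 1/12), radius 1/48; u4: center (1/28, -15/28), radius 1/70; u5: center (1/14, -13/28), radius 1/70

Follow each u-input down from d3: c' goes to c + r*c', radius to r*r'.
input u3: applying the 2 nested substitutions gives center (1/12, 1/12), radius 1/48
input u2: applying the 2 nested substitutions gives center (0, 0), radius 1/30
input u4: applying the 2 nested substitutions gives center (1/28, -15/28), radius 1/70
input u5: applying the 2 nested substitutions gives center (1/14, -13/28), radius 1/70
input u1: applying the 1 nested substitution gives center (0, 1/2), radius 1/6


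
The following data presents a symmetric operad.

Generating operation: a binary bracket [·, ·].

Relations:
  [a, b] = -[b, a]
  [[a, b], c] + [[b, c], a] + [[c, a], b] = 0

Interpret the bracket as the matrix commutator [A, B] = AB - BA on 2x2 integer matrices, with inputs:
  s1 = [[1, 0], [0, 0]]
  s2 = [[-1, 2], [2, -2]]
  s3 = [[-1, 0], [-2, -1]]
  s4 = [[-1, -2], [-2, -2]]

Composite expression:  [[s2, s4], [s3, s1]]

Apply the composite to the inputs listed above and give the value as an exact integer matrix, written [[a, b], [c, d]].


[[8, 0], [0, -8]]

[s2, s4] = [[0, -4], [4, 0]]
[s3, s1] = [[0, 0], [-2, 0]]
[[s2, s4], [s3, s1]] = [[8, 0], [0, -8]]


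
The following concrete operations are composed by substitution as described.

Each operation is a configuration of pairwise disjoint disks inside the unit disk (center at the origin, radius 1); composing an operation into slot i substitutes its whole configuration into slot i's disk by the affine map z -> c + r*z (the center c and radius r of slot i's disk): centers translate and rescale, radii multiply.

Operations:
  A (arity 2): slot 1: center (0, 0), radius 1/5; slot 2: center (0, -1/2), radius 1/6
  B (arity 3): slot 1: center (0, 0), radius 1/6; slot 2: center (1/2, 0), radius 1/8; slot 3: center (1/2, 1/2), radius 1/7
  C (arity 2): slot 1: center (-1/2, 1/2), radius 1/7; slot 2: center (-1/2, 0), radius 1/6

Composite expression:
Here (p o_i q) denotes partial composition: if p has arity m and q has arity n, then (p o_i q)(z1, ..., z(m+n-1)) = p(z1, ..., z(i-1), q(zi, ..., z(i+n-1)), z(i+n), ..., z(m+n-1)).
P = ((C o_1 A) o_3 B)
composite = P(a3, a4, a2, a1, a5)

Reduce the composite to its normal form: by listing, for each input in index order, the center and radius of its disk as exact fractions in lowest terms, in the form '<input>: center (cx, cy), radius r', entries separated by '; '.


Affine substitution under C: radii multiply and a-centers shift.
tracing a3 down its 2-map path: center (-1/2, 1/2), radius 1/35
tracing a4 down its 2-map path: center (-1/2, 3/7), radius 1/42
tracing a2 down its 2-map path: center (-1/2, 0), radius 1/36
tracing a1 down its 2-map path: center (-5/12, 0), radius 1/48
tracing a5 down its 2-map path: center (-5/12, 1/12), radius 1/42

a1: center (-5/12, 0), radius 1/48; a2: center (-1/2, 0), radius 1/36; a3: center (-1/2, 1/2), radius 1/35; a4: center (-1/2, 3/7), radius 1/42; a5: center (-5/12, 1/12), radius 1/42


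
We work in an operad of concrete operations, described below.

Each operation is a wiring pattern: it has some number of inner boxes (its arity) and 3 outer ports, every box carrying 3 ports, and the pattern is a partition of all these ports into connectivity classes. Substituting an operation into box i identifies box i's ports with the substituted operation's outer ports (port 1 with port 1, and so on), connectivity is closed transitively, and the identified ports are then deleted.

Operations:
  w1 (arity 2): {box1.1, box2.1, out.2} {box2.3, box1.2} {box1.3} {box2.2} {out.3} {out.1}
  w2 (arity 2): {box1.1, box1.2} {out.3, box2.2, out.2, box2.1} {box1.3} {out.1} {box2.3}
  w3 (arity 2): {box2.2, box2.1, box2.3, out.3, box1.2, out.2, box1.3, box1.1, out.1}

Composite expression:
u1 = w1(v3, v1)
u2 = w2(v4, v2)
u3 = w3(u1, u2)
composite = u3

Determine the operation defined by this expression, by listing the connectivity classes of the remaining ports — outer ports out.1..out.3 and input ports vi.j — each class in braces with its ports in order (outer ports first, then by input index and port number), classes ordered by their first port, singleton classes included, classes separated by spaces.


{out.1, out.2, out.3, v1.1, v2.1, v2.2, v3.1} {v1.2} {v1.3, v3.2} {v2.3} {v3.3} {v4.1, v4.2} {v4.3}

Connectivity passes through glued w3-boundaries; trace each wire chain.
stage w1: inputs (v3, v1), connectivity {out.1} {out.2, v1.1, v3.1} {out.3} {v1.2} {v1.3, v3.2} {v3.3}, out.j its boundary
stage w2: inputs (v4, v2), connectivity {out.1} {out.2, out.3, v2.1, v2.2} {v2.3} {v4.1, v4.2} {v4.3}, out.j its boundary
stage w3: inputs (v3, v1, v4, v2), connectivity {out.1, out.2, out.3, v1.1, v2.1, v2.2, v3.1} {v1.2} {v1.3, v3.2} {v2.3} {v3.3} {v4.1, v4.2} {v4.3}, out.j its boundary


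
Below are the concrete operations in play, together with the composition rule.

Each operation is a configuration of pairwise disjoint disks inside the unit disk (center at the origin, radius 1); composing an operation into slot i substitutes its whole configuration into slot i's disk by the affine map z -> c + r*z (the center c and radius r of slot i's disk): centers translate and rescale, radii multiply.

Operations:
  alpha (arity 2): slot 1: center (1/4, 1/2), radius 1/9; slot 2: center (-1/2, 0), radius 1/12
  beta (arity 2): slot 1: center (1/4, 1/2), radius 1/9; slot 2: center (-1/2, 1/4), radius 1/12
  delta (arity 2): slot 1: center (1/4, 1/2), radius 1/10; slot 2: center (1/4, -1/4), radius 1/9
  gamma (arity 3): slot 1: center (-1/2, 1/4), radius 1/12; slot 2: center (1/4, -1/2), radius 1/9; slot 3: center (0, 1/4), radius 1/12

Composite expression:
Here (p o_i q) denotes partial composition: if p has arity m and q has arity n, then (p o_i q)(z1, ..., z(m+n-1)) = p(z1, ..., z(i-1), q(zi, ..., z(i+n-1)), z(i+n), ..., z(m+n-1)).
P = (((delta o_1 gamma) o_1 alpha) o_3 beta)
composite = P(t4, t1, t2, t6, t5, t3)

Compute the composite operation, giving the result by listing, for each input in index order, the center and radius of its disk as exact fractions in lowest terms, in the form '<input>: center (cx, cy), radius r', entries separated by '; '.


t1: center (47/240, 21/40), radius 1/1440; t2: center (5/18, 41/90), radius 1/810; t3: center (1/4, -1/4), radius 1/9; t4: center (97/480, 127/240), radius 1/1080; t5: center (1/4, 21/40), radius 1/120; t6: center (97/360, 163/360), radius 1/1080

Only the slot chain above each t matters under delta; compose those maps.
for t4, the 3-step affine chain lands on center (97/480, 127/240), radius 1/1080
for t1, the 3-step affine chain lands on center (47/240, 21/40), radius 1/1440
for t2, the 3-step affine chain lands on center (5/18, 41/90), radius 1/810
for t6, the 3-step affine chain lands on center (97/360, 163/360), radius 1/1080
for t5, the 2-step affine chain lands on center (1/4, 21/40), radius 1/120
for t3, the 1-step affine chain lands on center (1/4, -1/4), radius 1/9


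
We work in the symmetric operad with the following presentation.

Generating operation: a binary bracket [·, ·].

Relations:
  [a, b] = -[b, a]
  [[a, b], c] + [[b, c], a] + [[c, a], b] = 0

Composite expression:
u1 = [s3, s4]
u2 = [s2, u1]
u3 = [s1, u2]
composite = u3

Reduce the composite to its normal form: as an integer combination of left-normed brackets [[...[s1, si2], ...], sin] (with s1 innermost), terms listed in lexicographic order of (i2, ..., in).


Skip Jacobi rewriting: expand, keep s1-initial words, read off terms.
Composite bracket: [s1, [s2, [s3, s4]]]
Under [a, b] = ab - ba we get 8 signed associative words (2^3 = 8).
Words beginning with s1 determine it all:
  the word s1s2s3s4 carries sign +1 and contributes +[[[s1, s2], s3], s4]
  the word s1s2s4s3 carries sign -1 and contributes -[[[s1, s2], s4], s3]
  the word s1s3s4s2 carries sign -1 and contributes -[[[s1, s3], s4], s2]
  the word s1s4s3s2 carries sign +1 and contributes +[[[s1, s4], s3], s2]

[[[s1, s2], s3], s4] - [[[s1, s2], s4], s3] - [[[s1, s3], s4], s2] + [[[s1, s4], s3], s2]


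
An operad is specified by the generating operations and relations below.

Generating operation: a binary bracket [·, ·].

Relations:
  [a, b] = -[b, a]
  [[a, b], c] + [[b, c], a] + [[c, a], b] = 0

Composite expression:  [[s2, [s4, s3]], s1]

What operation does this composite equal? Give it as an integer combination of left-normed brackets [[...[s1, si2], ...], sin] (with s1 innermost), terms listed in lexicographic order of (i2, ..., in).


[[[s1, s2], s3], s4] - [[[s1, s2], s4], s3] - [[[s1, s3], s4], s2] + [[[s1, s4], s3], s2]

Left-normed coefficients sit on the s1-initial expansion words.
Composite bracket: [[s2, [s4, s3]], s1]
The bracket unfolds into 8 signed words via [a, b] = ab - ba (2^3 = 8).
Coefficients come from the s1-initial words:
  s1s2s3s4 appears with sign +1, giving the term +[[[s1, s2], s3], s4]
  s1s2s4s3 appears with sign -1, giving the term -[[[s1, s2], s4], s3]
  s1s3s4s2 appears with sign -1, giving the term -[[[s1, s3], s4], s2]
  s1s4s3s2 appears with sign +1, giving the term +[[[s1, s4], s3], s2]


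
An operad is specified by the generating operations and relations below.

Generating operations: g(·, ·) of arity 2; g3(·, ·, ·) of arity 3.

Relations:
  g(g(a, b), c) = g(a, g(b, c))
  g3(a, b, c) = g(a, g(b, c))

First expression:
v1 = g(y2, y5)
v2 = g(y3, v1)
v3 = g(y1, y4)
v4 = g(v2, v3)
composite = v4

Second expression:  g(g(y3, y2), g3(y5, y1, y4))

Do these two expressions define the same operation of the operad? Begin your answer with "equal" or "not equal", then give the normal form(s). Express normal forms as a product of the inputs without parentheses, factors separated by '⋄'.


equal: each reduces to y3 ⋄ y2 ⋄ y5 ⋄ y1 ⋄ y4

The first composite normalizes to y3 ⋄ y2 ⋄ y5 ⋄ y1 ⋄ y4
The second composite normalizes to y3 ⋄ y2 ⋄ y5 ⋄ y1 ⋄ y4
Both agree, so they are equal.


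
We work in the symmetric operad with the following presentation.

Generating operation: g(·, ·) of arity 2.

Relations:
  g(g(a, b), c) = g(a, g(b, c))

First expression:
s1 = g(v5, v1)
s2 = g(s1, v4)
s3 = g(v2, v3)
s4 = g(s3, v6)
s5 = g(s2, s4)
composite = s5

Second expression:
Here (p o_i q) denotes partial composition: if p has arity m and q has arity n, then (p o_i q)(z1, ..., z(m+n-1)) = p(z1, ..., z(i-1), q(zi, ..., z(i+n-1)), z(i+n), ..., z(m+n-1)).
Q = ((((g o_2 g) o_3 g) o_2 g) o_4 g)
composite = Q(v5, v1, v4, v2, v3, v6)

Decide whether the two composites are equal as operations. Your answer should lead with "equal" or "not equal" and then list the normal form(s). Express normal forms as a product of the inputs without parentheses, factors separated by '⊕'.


The first expression, normalized: v5 ⊕ v1 ⊕ v4 ⊕ v2 ⊕ v3 ⊕ v6
The second expression, normalized: v5 ⊕ v1 ⊕ v4 ⊕ v2 ⊕ v3 ⊕ v6
One common form — equal.

equal — both sides give v5 ⊕ v1 ⊕ v4 ⊕ v2 ⊕ v3 ⊕ v6


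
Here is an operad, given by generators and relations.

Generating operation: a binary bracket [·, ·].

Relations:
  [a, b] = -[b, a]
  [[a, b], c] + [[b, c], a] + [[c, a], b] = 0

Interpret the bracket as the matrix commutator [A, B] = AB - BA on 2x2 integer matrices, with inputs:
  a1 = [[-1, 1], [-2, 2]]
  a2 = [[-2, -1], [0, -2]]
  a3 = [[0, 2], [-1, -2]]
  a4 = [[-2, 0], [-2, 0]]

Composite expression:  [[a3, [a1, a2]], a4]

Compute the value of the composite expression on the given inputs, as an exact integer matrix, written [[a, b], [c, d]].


[[-28, 28], [4, 28]]


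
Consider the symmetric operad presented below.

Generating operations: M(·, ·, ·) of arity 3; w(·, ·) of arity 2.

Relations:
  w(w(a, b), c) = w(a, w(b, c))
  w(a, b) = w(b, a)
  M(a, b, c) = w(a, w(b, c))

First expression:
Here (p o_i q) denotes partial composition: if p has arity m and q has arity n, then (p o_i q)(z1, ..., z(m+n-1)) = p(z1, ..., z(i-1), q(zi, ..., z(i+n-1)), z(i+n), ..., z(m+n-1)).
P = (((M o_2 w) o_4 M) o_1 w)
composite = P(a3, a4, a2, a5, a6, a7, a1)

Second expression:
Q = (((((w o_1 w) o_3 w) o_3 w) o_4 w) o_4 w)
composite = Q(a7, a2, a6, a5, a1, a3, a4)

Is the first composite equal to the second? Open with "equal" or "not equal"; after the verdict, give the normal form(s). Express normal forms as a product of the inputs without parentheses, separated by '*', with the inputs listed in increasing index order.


equal; both compose to a1 * a2 * a3 * a4 * a5 * a6 * a7

Reducing the first expression gives a1 * a2 * a3 * a4 * a5 * a6 * a7
Reducing the second expression gives a1 * a2 * a3 * a4 * a5 * a6 * a7
Same normal form: equal.


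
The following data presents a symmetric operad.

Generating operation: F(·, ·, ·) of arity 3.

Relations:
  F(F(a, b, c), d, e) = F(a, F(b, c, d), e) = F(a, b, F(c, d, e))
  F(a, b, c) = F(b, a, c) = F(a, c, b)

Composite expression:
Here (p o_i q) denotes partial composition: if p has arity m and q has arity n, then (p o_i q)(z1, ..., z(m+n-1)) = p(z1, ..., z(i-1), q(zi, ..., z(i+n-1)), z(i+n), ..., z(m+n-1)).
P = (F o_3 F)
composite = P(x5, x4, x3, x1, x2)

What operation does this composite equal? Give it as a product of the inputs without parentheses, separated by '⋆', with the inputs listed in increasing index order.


x1 ⋆ x2 ⋆ x3 ⋆ x4 ⋆ x5

Any arrangement under F is one operation, so sort the x-inputs.
F(x3, x1, x2) spells out as x3 ⋆ x1 ⋆ x2
F(x5, x4, F(x3, x1, x2)) spells out as x5 ⋆ x4 ⋆ x3 ⋆ x1 ⋆ x2
the factors in increasing index order: x1 ⋆ x2 ⋆ x3 ⋆ x4 ⋆ x5


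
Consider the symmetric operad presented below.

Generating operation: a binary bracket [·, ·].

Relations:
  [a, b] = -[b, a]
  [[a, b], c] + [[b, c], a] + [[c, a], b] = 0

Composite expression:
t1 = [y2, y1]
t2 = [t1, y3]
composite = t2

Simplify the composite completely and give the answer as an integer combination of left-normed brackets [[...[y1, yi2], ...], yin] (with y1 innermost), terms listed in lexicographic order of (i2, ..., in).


-[[y1, y2], y3]

Expand each bracket as ab - ba; the y1-initial words give the coefficients.
Composite bracket: [[y2, y1], y3]
Applying ab - ba throughout gives 4 signed words (2^2 = 4).
Only words starting with y1 matter:
  from y1y2y3, sign -1: term -[[y1, y2], y3]


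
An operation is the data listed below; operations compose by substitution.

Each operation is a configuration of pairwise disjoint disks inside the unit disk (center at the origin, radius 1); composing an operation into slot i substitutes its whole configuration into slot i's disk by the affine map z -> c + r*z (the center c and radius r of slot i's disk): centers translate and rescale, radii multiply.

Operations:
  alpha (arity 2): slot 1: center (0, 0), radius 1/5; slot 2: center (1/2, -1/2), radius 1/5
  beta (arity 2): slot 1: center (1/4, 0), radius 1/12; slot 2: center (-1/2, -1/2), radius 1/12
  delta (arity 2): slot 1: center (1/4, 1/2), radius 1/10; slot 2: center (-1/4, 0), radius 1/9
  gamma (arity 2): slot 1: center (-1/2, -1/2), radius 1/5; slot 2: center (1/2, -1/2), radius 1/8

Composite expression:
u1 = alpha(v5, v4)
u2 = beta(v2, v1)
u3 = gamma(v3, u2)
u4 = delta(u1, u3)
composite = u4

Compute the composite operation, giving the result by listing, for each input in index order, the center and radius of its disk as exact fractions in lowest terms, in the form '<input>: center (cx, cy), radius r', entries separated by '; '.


Only the slot chain above each v matters under delta; compose those maps.
v5 passes through 2 substitutions, ending at center (1/4, 1/2), radius 1/50
v4 passes through 2 substitutions, ending at center (3/10, 9/20), radius 1/50
v3 passes through 2 substitutions, ending at center (-11/36, -1/18), radius 1/45
v2 passes through 3 substitutions, ending at center (-55/288, -1/18), radius 1/864
v1 passes through 3 substitutions, ending at center (-29/144, -1/16), radius 1/864

v1: center (-29/144, -1/16), radius 1/864; v2: center (-55/288, -1/18), radius 1/864; v3: center (-11/36, -1/18), radius 1/45; v4: center (3/10, 9/20), radius 1/50; v5: center (1/4, 1/2), radius 1/50
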